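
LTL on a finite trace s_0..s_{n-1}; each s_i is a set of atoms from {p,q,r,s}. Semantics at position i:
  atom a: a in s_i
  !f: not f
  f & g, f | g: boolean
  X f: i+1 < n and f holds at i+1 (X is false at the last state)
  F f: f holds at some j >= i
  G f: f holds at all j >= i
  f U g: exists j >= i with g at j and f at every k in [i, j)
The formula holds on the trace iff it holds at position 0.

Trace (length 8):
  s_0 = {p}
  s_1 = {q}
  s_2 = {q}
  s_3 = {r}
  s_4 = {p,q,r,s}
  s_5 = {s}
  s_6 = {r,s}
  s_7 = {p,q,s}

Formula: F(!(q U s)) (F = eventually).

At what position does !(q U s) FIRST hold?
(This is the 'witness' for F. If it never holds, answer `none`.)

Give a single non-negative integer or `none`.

Answer: 0

Derivation:
s_0={p}: !(q U s)=True (q U s)=False q=False s=False
s_1={q}: !(q U s)=True (q U s)=False q=True s=False
s_2={q}: !(q U s)=True (q U s)=False q=True s=False
s_3={r}: !(q U s)=True (q U s)=False q=False s=False
s_4={p,q,r,s}: !(q U s)=False (q U s)=True q=True s=True
s_5={s}: !(q U s)=False (q U s)=True q=False s=True
s_6={r,s}: !(q U s)=False (q U s)=True q=False s=True
s_7={p,q,s}: !(q U s)=False (q U s)=True q=True s=True
F(!(q U s)) holds; first witness at position 0.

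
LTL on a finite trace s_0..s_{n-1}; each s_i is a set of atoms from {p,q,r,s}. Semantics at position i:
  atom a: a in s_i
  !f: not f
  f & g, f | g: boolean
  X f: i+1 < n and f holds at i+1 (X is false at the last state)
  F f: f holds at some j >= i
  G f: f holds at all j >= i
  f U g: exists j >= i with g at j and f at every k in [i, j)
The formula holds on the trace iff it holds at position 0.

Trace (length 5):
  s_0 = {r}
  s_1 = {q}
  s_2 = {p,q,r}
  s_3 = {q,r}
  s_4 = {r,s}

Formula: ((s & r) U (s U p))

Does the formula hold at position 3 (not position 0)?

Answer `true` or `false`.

Answer: false

Derivation:
s_0={r}: ((s & r) U (s U p))=False (s & r)=False s=False r=True (s U p)=False p=False
s_1={q}: ((s & r) U (s U p))=False (s & r)=False s=False r=False (s U p)=False p=False
s_2={p,q,r}: ((s & r) U (s U p))=True (s & r)=False s=False r=True (s U p)=True p=True
s_3={q,r}: ((s & r) U (s U p))=False (s & r)=False s=False r=True (s U p)=False p=False
s_4={r,s}: ((s & r) U (s U p))=False (s & r)=True s=True r=True (s U p)=False p=False
Evaluating at position 3: result = False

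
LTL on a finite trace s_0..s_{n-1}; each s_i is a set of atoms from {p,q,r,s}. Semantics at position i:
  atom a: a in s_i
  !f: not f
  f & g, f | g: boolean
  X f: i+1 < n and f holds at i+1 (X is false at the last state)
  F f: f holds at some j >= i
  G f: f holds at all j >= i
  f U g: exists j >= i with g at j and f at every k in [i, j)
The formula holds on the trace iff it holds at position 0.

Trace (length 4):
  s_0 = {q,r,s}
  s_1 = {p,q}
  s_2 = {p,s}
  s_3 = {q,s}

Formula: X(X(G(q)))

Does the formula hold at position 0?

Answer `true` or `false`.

s_0={q,r,s}: X(X(G(q)))=False X(G(q))=False G(q)=False q=True
s_1={p,q}: X(X(G(q)))=True X(G(q))=False G(q)=False q=True
s_2={p,s}: X(X(G(q)))=False X(G(q))=True G(q)=False q=False
s_3={q,s}: X(X(G(q)))=False X(G(q))=False G(q)=True q=True

Answer: false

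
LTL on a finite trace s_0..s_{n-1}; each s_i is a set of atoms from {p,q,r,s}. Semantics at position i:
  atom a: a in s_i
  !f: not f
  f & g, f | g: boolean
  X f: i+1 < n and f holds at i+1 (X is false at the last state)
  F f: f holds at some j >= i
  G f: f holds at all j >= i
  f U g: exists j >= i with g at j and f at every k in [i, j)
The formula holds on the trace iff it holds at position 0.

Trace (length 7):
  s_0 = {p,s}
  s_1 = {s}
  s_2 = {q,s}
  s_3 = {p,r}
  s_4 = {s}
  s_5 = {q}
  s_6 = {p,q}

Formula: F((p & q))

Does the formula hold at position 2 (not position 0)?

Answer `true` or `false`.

Answer: true

Derivation:
s_0={p,s}: F((p & q))=True (p & q)=False p=True q=False
s_1={s}: F((p & q))=True (p & q)=False p=False q=False
s_2={q,s}: F((p & q))=True (p & q)=False p=False q=True
s_3={p,r}: F((p & q))=True (p & q)=False p=True q=False
s_4={s}: F((p & q))=True (p & q)=False p=False q=False
s_5={q}: F((p & q))=True (p & q)=False p=False q=True
s_6={p,q}: F((p & q))=True (p & q)=True p=True q=True
Evaluating at position 2: result = True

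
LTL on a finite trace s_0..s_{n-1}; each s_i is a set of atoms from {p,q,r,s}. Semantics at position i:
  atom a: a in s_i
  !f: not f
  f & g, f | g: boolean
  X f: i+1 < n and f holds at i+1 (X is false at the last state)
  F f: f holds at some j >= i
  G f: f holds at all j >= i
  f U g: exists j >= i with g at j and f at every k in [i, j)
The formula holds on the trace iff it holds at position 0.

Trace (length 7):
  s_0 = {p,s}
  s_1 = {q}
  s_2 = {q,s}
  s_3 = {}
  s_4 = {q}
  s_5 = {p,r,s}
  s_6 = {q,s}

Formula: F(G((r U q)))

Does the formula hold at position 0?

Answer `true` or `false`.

Answer: true

Derivation:
s_0={p,s}: F(G((r U q)))=True G((r U q))=False (r U q)=False r=False q=False
s_1={q}: F(G((r U q)))=True G((r U q))=False (r U q)=True r=False q=True
s_2={q,s}: F(G((r U q)))=True G((r U q))=False (r U q)=True r=False q=True
s_3={}: F(G((r U q)))=True G((r U q))=False (r U q)=False r=False q=False
s_4={q}: F(G((r U q)))=True G((r U q))=True (r U q)=True r=False q=True
s_5={p,r,s}: F(G((r U q)))=True G((r U q))=True (r U q)=True r=True q=False
s_6={q,s}: F(G((r U q)))=True G((r U q))=True (r U q)=True r=False q=True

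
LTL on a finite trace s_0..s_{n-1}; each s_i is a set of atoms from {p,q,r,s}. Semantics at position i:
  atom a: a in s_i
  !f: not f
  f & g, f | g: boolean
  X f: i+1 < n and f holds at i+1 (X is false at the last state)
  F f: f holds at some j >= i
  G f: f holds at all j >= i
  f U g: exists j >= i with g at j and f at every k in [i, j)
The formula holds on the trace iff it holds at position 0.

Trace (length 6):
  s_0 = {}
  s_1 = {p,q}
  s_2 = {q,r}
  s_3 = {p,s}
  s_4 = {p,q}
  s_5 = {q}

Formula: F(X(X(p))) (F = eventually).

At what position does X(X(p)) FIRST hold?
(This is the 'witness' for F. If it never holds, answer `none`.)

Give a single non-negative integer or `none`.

Answer: 1

Derivation:
s_0={}: X(X(p))=False X(p)=True p=False
s_1={p,q}: X(X(p))=True X(p)=False p=True
s_2={q,r}: X(X(p))=True X(p)=True p=False
s_3={p,s}: X(X(p))=False X(p)=True p=True
s_4={p,q}: X(X(p))=False X(p)=False p=True
s_5={q}: X(X(p))=False X(p)=False p=False
F(X(X(p))) holds; first witness at position 1.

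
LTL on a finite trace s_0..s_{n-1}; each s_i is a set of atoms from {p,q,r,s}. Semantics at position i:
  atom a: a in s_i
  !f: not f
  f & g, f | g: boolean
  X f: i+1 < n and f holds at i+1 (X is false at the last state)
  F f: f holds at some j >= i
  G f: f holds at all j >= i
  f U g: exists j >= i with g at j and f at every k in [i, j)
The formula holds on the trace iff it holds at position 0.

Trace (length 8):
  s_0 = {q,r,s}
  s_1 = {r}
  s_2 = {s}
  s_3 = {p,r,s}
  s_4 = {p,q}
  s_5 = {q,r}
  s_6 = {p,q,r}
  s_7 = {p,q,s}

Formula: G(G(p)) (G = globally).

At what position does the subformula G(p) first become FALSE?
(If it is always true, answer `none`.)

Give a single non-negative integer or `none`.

s_0={q,r,s}: G(p)=False p=False
s_1={r}: G(p)=False p=False
s_2={s}: G(p)=False p=False
s_3={p,r,s}: G(p)=False p=True
s_4={p,q}: G(p)=False p=True
s_5={q,r}: G(p)=False p=False
s_6={p,q,r}: G(p)=True p=True
s_7={p,q,s}: G(p)=True p=True
G(G(p)) holds globally = False
First violation at position 0.

Answer: 0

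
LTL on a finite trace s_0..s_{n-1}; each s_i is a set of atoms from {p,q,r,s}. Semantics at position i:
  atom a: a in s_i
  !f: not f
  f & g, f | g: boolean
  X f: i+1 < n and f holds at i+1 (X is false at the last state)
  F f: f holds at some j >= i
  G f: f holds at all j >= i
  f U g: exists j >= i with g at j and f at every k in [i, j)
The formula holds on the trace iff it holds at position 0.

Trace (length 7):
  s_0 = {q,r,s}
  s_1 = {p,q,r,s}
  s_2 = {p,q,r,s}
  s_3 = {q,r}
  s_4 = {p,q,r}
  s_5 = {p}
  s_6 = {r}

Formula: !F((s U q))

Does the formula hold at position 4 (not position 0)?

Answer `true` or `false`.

s_0={q,r,s}: !F((s U q))=False F((s U q))=True (s U q)=True s=True q=True
s_1={p,q,r,s}: !F((s U q))=False F((s U q))=True (s U q)=True s=True q=True
s_2={p,q,r,s}: !F((s U q))=False F((s U q))=True (s U q)=True s=True q=True
s_3={q,r}: !F((s U q))=False F((s U q))=True (s U q)=True s=False q=True
s_4={p,q,r}: !F((s U q))=False F((s U q))=True (s U q)=True s=False q=True
s_5={p}: !F((s U q))=True F((s U q))=False (s U q)=False s=False q=False
s_6={r}: !F((s U q))=True F((s U q))=False (s U q)=False s=False q=False
Evaluating at position 4: result = False

Answer: false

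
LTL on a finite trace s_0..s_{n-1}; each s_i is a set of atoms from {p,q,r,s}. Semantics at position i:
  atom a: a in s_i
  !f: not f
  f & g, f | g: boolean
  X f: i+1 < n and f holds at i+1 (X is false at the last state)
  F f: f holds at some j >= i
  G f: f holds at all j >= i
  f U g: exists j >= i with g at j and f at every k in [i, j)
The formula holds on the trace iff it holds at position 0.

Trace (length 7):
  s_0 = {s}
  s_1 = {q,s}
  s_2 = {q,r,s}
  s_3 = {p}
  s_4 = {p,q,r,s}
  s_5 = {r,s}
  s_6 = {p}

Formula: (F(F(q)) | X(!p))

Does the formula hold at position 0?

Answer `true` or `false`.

s_0={s}: (F(F(q)) | X(!p))=True F(F(q))=True F(q)=True q=False X(!p)=True !p=True p=False
s_1={q,s}: (F(F(q)) | X(!p))=True F(F(q))=True F(q)=True q=True X(!p)=True !p=True p=False
s_2={q,r,s}: (F(F(q)) | X(!p))=True F(F(q))=True F(q)=True q=True X(!p)=False !p=True p=False
s_3={p}: (F(F(q)) | X(!p))=True F(F(q))=True F(q)=True q=False X(!p)=False !p=False p=True
s_4={p,q,r,s}: (F(F(q)) | X(!p))=True F(F(q))=True F(q)=True q=True X(!p)=True !p=False p=True
s_5={r,s}: (F(F(q)) | X(!p))=False F(F(q))=False F(q)=False q=False X(!p)=False !p=True p=False
s_6={p}: (F(F(q)) | X(!p))=False F(F(q))=False F(q)=False q=False X(!p)=False !p=False p=True

Answer: true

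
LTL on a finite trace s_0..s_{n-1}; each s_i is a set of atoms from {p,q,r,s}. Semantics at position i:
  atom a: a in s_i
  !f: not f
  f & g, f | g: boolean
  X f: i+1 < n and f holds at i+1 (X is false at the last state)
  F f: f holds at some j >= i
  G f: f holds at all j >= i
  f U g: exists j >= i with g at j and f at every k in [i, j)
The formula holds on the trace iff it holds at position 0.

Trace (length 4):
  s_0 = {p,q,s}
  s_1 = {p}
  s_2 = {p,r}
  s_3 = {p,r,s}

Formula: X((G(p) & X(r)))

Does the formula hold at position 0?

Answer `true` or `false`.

s_0={p,q,s}: X((G(p) & X(r)))=True (G(p) & X(r))=False G(p)=True p=True X(r)=False r=False
s_1={p}: X((G(p) & X(r)))=True (G(p) & X(r))=True G(p)=True p=True X(r)=True r=False
s_2={p,r}: X((G(p) & X(r)))=False (G(p) & X(r))=True G(p)=True p=True X(r)=True r=True
s_3={p,r,s}: X((G(p) & X(r)))=False (G(p) & X(r))=False G(p)=True p=True X(r)=False r=True

Answer: true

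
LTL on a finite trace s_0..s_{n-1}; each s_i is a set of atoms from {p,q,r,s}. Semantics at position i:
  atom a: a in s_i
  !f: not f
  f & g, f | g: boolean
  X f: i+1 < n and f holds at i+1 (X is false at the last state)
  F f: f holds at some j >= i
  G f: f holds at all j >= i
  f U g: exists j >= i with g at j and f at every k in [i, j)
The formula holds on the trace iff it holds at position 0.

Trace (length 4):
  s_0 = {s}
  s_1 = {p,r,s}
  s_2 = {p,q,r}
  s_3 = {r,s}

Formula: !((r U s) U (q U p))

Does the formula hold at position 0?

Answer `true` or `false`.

Answer: false

Derivation:
s_0={s}: !((r U s) U (q U p))=False ((r U s) U (q U p))=True (r U s)=True r=False s=True (q U p)=False q=False p=False
s_1={p,r,s}: !((r U s) U (q U p))=False ((r U s) U (q U p))=True (r U s)=True r=True s=True (q U p)=True q=False p=True
s_2={p,q,r}: !((r U s) U (q U p))=False ((r U s) U (q U p))=True (r U s)=True r=True s=False (q U p)=True q=True p=True
s_3={r,s}: !((r U s) U (q U p))=True ((r U s) U (q U p))=False (r U s)=True r=True s=True (q U p)=False q=False p=False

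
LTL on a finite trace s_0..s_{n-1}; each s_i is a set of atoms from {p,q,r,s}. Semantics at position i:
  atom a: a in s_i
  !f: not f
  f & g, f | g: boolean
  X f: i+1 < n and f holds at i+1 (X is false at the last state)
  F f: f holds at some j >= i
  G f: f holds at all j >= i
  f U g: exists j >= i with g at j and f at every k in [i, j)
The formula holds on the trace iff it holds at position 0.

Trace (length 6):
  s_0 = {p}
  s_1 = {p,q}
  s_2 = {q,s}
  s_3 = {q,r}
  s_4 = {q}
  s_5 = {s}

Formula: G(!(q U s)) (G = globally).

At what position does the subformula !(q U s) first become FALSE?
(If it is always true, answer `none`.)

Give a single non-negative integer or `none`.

s_0={p}: !(q U s)=True (q U s)=False q=False s=False
s_1={p,q}: !(q U s)=False (q U s)=True q=True s=False
s_2={q,s}: !(q U s)=False (q U s)=True q=True s=True
s_3={q,r}: !(q U s)=False (q U s)=True q=True s=False
s_4={q}: !(q U s)=False (q U s)=True q=True s=False
s_5={s}: !(q U s)=False (q U s)=True q=False s=True
G(!(q U s)) holds globally = False
First violation at position 1.

Answer: 1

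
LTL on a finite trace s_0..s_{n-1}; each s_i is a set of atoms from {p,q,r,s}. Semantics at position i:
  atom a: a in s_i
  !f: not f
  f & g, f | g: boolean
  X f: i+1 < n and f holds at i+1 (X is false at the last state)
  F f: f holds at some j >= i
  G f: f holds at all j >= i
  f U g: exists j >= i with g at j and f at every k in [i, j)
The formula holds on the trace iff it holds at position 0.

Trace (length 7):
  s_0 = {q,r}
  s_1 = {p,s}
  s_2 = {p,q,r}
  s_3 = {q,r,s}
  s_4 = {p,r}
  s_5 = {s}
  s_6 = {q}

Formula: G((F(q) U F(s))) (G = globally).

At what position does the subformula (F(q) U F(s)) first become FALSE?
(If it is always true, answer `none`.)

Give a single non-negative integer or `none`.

s_0={q,r}: (F(q) U F(s))=True F(q)=True q=True F(s)=True s=False
s_1={p,s}: (F(q) U F(s))=True F(q)=True q=False F(s)=True s=True
s_2={p,q,r}: (F(q) U F(s))=True F(q)=True q=True F(s)=True s=False
s_3={q,r,s}: (F(q) U F(s))=True F(q)=True q=True F(s)=True s=True
s_4={p,r}: (F(q) U F(s))=True F(q)=True q=False F(s)=True s=False
s_5={s}: (F(q) U F(s))=True F(q)=True q=False F(s)=True s=True
s_6={q}: (F(q) U F(s))=False F(q)=True q=True F(s)=False s=False
G((F(q) U F(s))) holds globally = False
First violation at position 6.

Answer: 6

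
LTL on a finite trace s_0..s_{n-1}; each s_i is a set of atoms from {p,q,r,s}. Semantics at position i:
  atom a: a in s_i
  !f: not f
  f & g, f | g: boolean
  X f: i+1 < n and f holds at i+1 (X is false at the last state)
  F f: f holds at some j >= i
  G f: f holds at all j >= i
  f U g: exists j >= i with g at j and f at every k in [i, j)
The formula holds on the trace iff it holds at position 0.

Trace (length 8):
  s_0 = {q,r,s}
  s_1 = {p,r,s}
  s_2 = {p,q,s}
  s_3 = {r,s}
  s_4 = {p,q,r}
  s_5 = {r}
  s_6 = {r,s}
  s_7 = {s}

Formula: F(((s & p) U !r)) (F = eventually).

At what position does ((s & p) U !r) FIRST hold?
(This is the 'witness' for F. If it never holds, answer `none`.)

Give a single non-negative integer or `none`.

Answer: 1

Derivation:
s_0={q,r,s}: ((s & p) U !r)=False (s & p)=False s=True p=False !r=False r=True
s_1={p,r,s}: ((s & p) U !r)=True (s & p)=True s=True p=True !r=False r=True
s_2={p,q,s}: ((s & p) U !r)=True (s & p)=True s=True p=True !r=True r=False
s_3={r,s}: ((s & p) U !r)=False (s & p)=False s=True p=False !r=False r=True
s_4={p,q,r}: ((s & p) U !r)=False (s & p)=False s=False p=True !r=False r=True
s_5={r}: ((s & p) U !r)=False (s & p)=False s=False p=False !r=False r=True
s_6={r,s}: ((s & p) U !r)=False (s & p)=False s=True p=False !r=False r=True
s_7={s}: ((s & p) U !r)=True (s & p)=False s=True p=False !r=True r=False
F(((s & p) U !r)) holds; first witness at position 1.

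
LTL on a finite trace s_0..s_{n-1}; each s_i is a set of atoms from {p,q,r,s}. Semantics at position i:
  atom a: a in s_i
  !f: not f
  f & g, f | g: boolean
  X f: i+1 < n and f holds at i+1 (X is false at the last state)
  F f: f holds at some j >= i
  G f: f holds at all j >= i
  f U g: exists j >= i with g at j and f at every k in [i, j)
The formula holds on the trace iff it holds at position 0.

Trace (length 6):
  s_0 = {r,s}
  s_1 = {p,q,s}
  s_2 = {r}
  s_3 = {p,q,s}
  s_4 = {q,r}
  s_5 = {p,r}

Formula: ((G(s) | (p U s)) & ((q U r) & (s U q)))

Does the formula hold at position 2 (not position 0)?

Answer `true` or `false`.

Answer: false

Derivation:
s_0={r,s}: ((G(s) | (p U s)) & ((q U r) & (s U q)))=True (G(s) | (p U s))=True G(s)=False s=True (p U s)=True p=False ((q U r) & (s U q))=True (q U r)=True q=False r=True (s U q)=True
s_1={p,q,s}: ((G(s) | (p U s)) & ((q U r) & (s U q)))=True (G(s) | (p U s))=True G(s)=False s=True (p U s)=True p=True ((q U r) & (s U q))=True (q U r)=True q=True r=False (s U q)=True
s_2={r}: ((G(s) | (p U s)) & ((q U r) & (s U q)))=False (G(s) | (p U s))=False G(s)=False s=False (p U s)=False p=False ((q U r) & (s U q))=False (q U r)=True q=False r=True (s U q)=False
s_3={p,q,s}: ((G(s) | (p U s)) & ((q U r) & (s U q)))=True (G(s) | (p U s))=True G(s)=False s=True (p U s)=True p=True ((q U r) & (s U q))=True (q U r)=True q=True r=False (s U q)=True
s_4={q,r}: ((G(s) | (p U s)) & ((q U r) & (s U q)))=False (G(s) | (p U s))=False G(s)=False s=False (p U s)=False p=False ((q U r) & (s U q))=True (q U r)=True q=True r=True (s U q)=True
s_5={p,r}: ((G(s) | (p U s)) & ((q U r) & (s U q)))=False (G(s) | (p U s))=False G(s)=False s=False (p U s)=False p=True ((q U r) & (s U q))=False (q U r)=True q=False r=True (s U q)=False
Evaluating at position 2: result = False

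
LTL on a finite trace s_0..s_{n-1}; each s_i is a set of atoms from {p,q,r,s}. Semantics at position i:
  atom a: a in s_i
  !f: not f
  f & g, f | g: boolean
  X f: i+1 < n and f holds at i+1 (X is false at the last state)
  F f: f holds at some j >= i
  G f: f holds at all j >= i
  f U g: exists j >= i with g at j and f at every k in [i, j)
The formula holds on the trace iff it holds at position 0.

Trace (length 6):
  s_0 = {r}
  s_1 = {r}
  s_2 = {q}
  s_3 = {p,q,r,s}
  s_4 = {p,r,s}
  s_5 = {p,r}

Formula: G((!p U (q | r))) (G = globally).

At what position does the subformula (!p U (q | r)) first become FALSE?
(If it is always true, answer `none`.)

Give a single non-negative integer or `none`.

s_0={r}: (!p U (q | r))=True !p=True p=False (q | r)=True q=False r=True
s_1={r}: (!p U (q | r))=True !p=True p=False (q | r)=True q=False r=True
s_2={q}: (!p U (q | r))=True !p=True p=False (q | r)=True q=True r=False
s_3={p,q,r,s}: (!p U (q | r))=True !p=False p=True (q | r)=True q=True r=True
s_4={p,r,s}: (!p U (q | r))=True !p=False p=True (q | r)=True q=False r=True
s_5={p,r}: (!p U (q | r))=True !p=False p=True (q | r)=True q=False r=True
G((!p U (q | r))) holds globally = True
No violation — formula holds at every position.

Answer: none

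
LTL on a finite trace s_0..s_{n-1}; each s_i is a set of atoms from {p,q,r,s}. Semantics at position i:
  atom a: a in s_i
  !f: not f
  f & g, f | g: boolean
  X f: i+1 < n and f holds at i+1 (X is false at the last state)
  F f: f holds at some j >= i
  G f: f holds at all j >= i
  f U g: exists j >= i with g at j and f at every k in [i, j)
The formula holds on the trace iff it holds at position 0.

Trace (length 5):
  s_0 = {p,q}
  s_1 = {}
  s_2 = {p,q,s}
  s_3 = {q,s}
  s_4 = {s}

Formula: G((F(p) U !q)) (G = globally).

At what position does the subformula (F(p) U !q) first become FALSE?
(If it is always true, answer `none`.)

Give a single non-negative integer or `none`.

s_0={p,q}: (F(p) U !q)=True F(p)=True p=True !q=False q=True
s_1={}: (F(p) U !q)=True F(p)=True p=False !q=True q=False
s_2={p,q,s}: (F(p) U !q)=False F(p)=True p=True !q=False q=True
s_3={q,s}: (F(p) U !q)=False F(p)=False p=False !q=False q=True
s_4={s}: (F(p) U !q)=True F(p)=False p=False !q=True q=False
G((F(p) U !q)) holds globally = False
First violation at position 2.

Answer: 2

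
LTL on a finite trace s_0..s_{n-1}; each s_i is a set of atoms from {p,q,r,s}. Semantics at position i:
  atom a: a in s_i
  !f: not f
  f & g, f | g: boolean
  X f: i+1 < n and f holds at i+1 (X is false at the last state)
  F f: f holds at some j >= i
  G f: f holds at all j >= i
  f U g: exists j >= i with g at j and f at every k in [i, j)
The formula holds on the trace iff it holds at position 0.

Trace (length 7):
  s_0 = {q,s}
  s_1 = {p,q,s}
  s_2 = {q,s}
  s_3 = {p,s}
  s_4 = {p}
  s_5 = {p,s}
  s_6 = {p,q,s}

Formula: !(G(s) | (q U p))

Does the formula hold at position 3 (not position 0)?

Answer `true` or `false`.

s_0={q,s}: !(G(s) | (q U p))=False (G(s) | (q U p))=True G(s)=False s=True (q U p)=True q=True p=False
s_1={p,q,s}: !(G(s) | (q U p))=False (G(s) | (q U p))=True G(s)=False s=True (q U p)=True q=True p=True
s_2={q,s}: !(G(s) | (q U p))=False (G(s) | (q U p))=True G(s)=False s=True (q U p)=True q=True p=False
s_3={p,s}: !(G(s) | (q U p))=False (G(s) | (q U p))=True G(s)=False s=True (q U p)=True q=False p=True
s_4={p}: !(G(s) | (q U p))=False (G(s) | (q U p))=True G(s)=False s=False (q U p)=True q=False p=True
s_5={p,s}: !(G(s) | (q U p))=False (G(s) | (q U p))=True G(s)=True s=True (q U p)=True q=False p=True
s_6={p,q,s}: !(G(s) | (q U p))=False (G(s) | (q U p))=True G(s)=True s=True (q U p)=True q=True p=True
Evaluating at position 3: result = False

Answer: false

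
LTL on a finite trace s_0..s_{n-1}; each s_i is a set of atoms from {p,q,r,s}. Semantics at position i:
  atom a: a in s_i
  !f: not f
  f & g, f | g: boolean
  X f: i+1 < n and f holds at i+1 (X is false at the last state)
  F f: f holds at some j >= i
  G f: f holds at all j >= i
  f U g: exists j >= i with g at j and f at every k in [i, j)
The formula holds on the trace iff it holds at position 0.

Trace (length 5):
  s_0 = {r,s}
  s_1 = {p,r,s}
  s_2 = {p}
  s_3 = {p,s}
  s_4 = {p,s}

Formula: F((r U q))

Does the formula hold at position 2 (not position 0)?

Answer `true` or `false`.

s_0={r,s}: F((r U q))=False (r U q)=False r=True q=False
s_1={p,r,s}: F((r U q))=False (r U q)=False r=True q=False
s_2={p}: F((r U q))=False (r U q)=False r=False q=False
s_3={p,s}: F((r U q))=False (r U q)=False r=False q=False
s_4={p,s}: F((r U q))=False (r U q)=False r=False q=False
Evaluating at position 2: result = False

Answer: false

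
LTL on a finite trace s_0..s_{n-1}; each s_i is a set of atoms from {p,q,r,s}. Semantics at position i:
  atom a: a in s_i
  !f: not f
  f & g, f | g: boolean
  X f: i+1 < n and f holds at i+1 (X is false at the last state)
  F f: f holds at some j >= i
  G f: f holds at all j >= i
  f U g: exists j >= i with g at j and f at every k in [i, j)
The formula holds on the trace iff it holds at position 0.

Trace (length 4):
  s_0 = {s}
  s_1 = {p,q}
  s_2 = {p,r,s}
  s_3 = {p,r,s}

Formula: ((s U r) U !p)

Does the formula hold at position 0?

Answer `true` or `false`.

Answer: true

Derivation:
s_0={s}: ((s U r) U !p)=True (s U r)=False s=True r=False !p=True p=False
s_1={p,q}: ((s U r) U !p)=False (s U r)=False s=False r=False !p=False p=True
s_2={p,r,s}: ((s U r) U !p)=False (s U r)=True s=True r=True !p=False p=True
s_3={p,r,s}: ((s U r) U !p)=False (s U r)=True s=True r=True !p=False p=True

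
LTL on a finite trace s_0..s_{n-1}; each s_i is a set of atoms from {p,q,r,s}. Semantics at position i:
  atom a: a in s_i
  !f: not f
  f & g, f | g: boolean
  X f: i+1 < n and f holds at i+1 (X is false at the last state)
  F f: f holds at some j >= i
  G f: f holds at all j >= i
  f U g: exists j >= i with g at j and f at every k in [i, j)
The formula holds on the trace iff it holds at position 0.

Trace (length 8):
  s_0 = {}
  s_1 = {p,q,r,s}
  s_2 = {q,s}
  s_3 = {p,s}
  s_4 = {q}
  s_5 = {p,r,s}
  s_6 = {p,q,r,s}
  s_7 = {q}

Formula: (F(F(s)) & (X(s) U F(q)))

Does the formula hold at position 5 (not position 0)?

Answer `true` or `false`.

Answer: true

Derivation:
s_0={}: (F(F(s)) & (X(s) U F(q)))=True F(F(s))=True F(s)=True s=False (X(s) U F(q))=True X(s)=True F(q)=True q=False
s_1={p,q,r,s}: (F(F(s)) & (X(s) U F(q)))=True F(F(s))=True F(s)=True s=True (X(s) U F(q))=True X(s)=True F(q)=True q=True
s_2={q,s}: (F(F(s)) & (X(s) U F(q)))=True F(F(s))=True F(s)=True s=True (X(s) U F(q))=True X(s)=True F(q)=True q=True
s_3={p,s}: (F(F(s)) & (X(s) U F(q)))=True F(F(s))=True F(s)=True s=True (X(s) U F(q))=True X(s)=False F(q)=True q=False
s_4={q}: (F(F(s)) & (X(s) U F(q)))=True F(F(s))=True F(s)=True s=False (X(s) U F(q))=True X(s)=True F(q)=True q=True
s_5={p,r,s}: (F(F(s)) & (X(s) U F(q)))=True F(F(s))=True F(s)=True s=True (X(s) U F(q))=True X(s)=True F(q)=True q=False
s_6={p,q,r,s}: (F(F(s)) & (X(s) U F(q)))=True F(F(s))=True F(s)=True s=True (X(s) U F(q))=True X(s)=False F(q)=True q=True
s_7={q}: (F(F(s)) & (X(s) U F(q)))=False F(F(s))=False F(s)=False s=False (X(s) U F(q))=True X(s)=False F(q)=True q=True
Evaluating at position 5: result = True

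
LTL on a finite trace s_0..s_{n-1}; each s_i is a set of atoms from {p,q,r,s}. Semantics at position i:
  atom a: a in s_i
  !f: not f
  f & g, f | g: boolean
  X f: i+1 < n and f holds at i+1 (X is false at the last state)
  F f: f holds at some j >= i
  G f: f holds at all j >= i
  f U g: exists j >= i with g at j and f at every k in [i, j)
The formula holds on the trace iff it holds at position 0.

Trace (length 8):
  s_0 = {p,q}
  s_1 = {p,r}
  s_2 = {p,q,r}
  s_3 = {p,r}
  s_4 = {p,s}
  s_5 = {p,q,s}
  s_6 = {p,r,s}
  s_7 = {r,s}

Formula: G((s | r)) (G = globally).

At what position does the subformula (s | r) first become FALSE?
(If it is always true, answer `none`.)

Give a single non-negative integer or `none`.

s_0={p,q}: (s | r)=False s=False r=False
s_1={p,r}: (s | r)=True s=False r=True
s_2={p,q,r}: (s | r)=True s=False r=True
s_3={p,r}: (s | r)=True s=False r=True
s_4={p,s}: (s | r)=True s=True r=False
s_5={p,q,s}: (s | r)=True s=True r=False
s_6={p,r,s}: (s | r)=True s=True r=True
s_7={r,s}: (s | r)=True s=True r=True
G((s | r)) holds globally = False
First violation at position 0.

Answer: 0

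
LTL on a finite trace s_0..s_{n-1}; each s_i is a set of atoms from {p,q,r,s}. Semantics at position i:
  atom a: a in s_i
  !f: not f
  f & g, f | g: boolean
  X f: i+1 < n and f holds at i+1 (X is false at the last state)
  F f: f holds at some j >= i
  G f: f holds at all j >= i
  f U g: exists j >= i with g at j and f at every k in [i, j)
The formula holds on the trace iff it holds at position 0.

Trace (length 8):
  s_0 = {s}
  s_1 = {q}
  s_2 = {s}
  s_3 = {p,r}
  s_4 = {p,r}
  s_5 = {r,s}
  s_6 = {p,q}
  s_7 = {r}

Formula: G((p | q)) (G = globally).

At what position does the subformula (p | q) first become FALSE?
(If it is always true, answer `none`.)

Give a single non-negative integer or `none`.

Answer: 0

Derivation:
s_0={s}: (p | q)=False p=False q=False
s_1={q}: (p | q)=True p=False q=True
s_2={s}: (p | q)=False p=False q=False
s_3={p,r}: (p | q)=True p=True q=False
s_4={p,r}: (p | q)=True p=True q=False
s_5={r,s}: (p | q)=False p=False q=False
s_6={p,q}: (p | q)=True p=True q=True
s_7={r}: (p | q)=False p=False q=False
G((p | q)) holds globally = False
First violation at position 0.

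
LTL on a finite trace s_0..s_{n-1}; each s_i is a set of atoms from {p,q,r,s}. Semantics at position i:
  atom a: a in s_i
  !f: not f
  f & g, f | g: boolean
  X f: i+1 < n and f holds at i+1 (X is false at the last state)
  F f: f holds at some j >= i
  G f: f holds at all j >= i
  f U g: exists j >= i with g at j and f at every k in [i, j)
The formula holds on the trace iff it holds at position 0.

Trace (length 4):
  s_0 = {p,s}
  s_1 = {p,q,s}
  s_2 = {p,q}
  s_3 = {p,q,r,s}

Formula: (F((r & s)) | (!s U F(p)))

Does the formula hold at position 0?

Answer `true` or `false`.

s_0={p,s}: (F((r & s)) | (!s U F(p)))=True F((r & s))=True (r & s)=False r=False s=True (!s U F(p))=True !s=False F(p)=True p=True
s_1={p,q,s}: (F((r & s)) | (!s U F(p)))=True F((r & s))=True (r & s)=False r=False s=True (!s U F(p))=True !s=False F(p)=True p=True
s_2={p,q}: (F((r & s)) | (!s U F(p)))=True F((r & s))=True (r & s)=False r=False s=False (!s U F(p))=True !s=True F(p)=True p=True
s_3={p,q,r,s}: (F((r & s)) | (!s U F(p)))=True F((r & s))=True (r & s)=True r=True s=True (!s U F(p))=True !s=False F(p)=True p=True

Answer: true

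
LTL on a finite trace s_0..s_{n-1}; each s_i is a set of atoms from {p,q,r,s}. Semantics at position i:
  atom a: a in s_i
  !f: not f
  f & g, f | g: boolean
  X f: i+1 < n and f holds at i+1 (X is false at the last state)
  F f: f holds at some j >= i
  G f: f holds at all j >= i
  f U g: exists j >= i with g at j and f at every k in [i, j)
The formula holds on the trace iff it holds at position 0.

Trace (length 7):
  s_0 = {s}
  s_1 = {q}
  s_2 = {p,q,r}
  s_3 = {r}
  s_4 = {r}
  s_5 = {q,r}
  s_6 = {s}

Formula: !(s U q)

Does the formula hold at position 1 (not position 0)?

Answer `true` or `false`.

Answer: false

Derivation:
s_0={s}: !(s U q)=False (s U q)=True s=True q=False
s_1={q}: !(s U q)=False (s U q)=True s=False q=True
s_2={p,q,r}: !(s U q)=False (s U q)=True s=False q=True
s_3={r}: !(s U q)=True (s U q)=False s=False q=False
s_4={r}: !(s U q)=True (s U q)=False s=False q=False
s_5={q,r}: !(s U q)=False (s U q)=True s=False q=True
s_6={s}: !(s U q)=True (s U q)=False s=True q=False
Evaluating at position 1: result = False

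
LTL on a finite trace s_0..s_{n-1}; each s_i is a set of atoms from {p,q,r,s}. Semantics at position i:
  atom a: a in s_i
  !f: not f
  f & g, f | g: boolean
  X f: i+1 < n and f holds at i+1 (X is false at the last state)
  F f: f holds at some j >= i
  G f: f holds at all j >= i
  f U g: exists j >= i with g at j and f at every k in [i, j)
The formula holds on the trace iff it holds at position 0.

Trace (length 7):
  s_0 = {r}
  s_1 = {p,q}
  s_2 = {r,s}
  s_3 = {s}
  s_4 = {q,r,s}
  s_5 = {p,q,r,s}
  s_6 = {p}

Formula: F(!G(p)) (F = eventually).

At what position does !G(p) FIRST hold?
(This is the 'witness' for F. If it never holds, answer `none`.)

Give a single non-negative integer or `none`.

Answer: 0

Derivation:
s_0={r}: !G(p)=True G(p)=False p=False
s_1={p,q}: !G(p)=True G(p)=False p=True
s_2={r,s}: !G(p)=True G(p)=False p=False
s_3={s}: !G(p)=True G(p)=False p=False
s_4={q,r,s}: !G(p)=True G(p)=False p=False
s_5={p,q,r,s}: !G(p)=False G(p)=True p=True
s_6={p}: !G(p)=False G(p)=True p=True
F(!G(p)) holds; first witness at position 0.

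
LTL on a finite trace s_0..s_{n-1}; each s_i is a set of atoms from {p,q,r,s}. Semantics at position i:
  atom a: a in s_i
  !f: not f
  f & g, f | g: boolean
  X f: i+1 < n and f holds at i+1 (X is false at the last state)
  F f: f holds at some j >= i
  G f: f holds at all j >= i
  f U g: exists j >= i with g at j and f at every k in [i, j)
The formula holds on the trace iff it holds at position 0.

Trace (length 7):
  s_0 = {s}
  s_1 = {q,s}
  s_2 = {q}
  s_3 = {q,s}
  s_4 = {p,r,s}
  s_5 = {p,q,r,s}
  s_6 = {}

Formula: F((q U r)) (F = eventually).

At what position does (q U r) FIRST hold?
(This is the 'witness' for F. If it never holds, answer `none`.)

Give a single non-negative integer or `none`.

Answer: 1

Derivation:
s_0={s}: (q U r)=False q=False r=False
s_1={q,s}: (q U r)=True q=True r=False
s_2={q}: (q U r)=True q=True r=False
s_3={q,s}: (q U r)=True q=True r=False
s_4={p,r,s}: (q U r)=True q=False r=True
s_5={p,q,r,s}: (q U r)=True q=True r=True
s_6={}: (q U r)=False q=False r=False
F((q U r)) holds; first witness at position 1.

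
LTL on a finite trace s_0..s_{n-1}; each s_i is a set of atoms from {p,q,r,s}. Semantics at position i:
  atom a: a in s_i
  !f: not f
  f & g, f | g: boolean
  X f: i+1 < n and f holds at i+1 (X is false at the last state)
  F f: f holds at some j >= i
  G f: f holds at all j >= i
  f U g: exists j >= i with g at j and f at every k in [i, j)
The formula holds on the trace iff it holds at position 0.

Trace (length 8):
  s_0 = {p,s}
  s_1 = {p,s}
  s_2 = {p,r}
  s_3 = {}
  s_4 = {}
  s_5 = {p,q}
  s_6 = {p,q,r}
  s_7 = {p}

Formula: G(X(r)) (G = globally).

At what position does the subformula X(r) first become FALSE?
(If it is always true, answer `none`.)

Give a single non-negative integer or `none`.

s_0={p,s}: X(r)=False r=False
s_1={p,s}: X(r)=True r=False
s_2={p,r}: X(r)=False r=True
s_3={}: X(r)=False r=False
s_4={}: X(r)=False r=False
s_5={p,q}: X(r)=True r=False
s_6={p,q,r}: X(r)=False r=True
s_7={p}: X(r)=False r=False
G(X(r)) holds globally = False
First violation at position 0.

Answer: 0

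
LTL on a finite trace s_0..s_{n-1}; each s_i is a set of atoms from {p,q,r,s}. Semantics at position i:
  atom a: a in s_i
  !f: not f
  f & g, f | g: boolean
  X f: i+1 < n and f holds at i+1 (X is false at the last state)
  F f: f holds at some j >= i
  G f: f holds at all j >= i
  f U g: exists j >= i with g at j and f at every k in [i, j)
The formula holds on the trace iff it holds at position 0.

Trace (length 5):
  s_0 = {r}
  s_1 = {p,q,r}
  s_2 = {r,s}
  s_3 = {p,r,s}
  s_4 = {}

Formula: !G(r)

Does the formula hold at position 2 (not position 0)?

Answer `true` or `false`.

s_0={r}: !G(r)=True G(r)=False r=True
s_1={p,q,r}: !G(r)=True G(r)=False r=True
s_2={r,s}: !G(r)=True G(r)=False r=True
s_3={p,r,s}: !G(r)=True G(r)=False r=True
s_4={}: !G(r)=True G(r)=False r=False
Evaluating at position 2: result = True

Answer: true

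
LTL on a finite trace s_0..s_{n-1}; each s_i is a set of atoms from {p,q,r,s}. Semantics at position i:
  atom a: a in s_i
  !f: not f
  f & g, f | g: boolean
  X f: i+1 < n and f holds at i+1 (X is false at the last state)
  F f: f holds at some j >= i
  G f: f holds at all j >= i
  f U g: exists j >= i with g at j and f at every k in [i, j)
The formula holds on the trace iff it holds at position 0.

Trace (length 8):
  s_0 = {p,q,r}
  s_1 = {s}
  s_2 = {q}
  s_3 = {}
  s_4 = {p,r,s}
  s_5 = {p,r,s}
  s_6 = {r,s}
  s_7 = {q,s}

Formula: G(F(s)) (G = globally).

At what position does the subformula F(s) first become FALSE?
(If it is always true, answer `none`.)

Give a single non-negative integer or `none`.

s_0={p,q,r}: F(s)=True s=False
s_1={s}: F(s)=True s=True
s_2={q}: F(s)=True s=False
s_3={}: F(s)=True s=False
s_4={p,r,s}: F(s)=True s=True
s_5={p,r,s}: F(s)=True s=True
s_6={r,s}: F(s)=True s=True
s_7={q,s}: F(s)=True s=True
G(F(s)) holds globally = True
No violation — formula holds at every position.

Answer: none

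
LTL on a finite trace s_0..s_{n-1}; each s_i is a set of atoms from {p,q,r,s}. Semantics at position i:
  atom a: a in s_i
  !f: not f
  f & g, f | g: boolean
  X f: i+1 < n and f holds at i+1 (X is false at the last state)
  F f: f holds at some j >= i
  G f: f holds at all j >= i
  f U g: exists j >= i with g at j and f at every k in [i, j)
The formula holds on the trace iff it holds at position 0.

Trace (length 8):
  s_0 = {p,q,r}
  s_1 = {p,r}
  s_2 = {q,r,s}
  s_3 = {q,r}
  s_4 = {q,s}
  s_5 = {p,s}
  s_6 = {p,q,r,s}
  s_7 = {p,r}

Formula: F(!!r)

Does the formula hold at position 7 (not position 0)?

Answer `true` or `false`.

Answer: true

Derivation:
s_0={p,q,r}: F(!!r)=True !!r=True !r=False r=True
s_1={p,r}: F(!!r)=True !!r=True !r=False r=True
s_2={q,r,s}: F(!!r)=True !!r=True !r=False r=True
s_3={q,r}: F(!!r)=True !!r=True !r=False r=True
s_4={q,s}: F(!!r)=True !!r=False !r=True r=False
s_5={p,s}: F(!!r)=True !!r=False !r=True r=False
s_6={p,q,r,s}: F(!!r)=True !!r=True !r=False r=True
s_7={p,r}: F(!!r)=True !!r=True !r=False r=True
Evaluating at position 7: result = True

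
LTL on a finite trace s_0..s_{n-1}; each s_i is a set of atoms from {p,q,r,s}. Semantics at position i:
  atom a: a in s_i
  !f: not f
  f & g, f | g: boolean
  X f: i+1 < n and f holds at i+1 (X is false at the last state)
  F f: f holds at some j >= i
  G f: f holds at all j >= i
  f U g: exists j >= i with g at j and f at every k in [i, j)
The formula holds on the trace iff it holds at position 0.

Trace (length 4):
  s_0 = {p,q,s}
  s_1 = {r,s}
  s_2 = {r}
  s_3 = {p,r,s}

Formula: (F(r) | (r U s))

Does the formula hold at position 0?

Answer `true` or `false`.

Answer: true

Derivation:
s_0={p,q,s}: (F(r) | (r U s))=True F(r)=True r=False (r U s)=True s=True
s_1={r,s}: (F(r) | (r U s))=True F(r)=True r=True (r U s)=True s=True
s_2={r}: (F(r) | (r U s))=True F(r)=True r=True (r U s)=True s=False
s_3={p,r,s}: (F(r) | (r U s))=True F(r)=True r=True (r U s)=True s=True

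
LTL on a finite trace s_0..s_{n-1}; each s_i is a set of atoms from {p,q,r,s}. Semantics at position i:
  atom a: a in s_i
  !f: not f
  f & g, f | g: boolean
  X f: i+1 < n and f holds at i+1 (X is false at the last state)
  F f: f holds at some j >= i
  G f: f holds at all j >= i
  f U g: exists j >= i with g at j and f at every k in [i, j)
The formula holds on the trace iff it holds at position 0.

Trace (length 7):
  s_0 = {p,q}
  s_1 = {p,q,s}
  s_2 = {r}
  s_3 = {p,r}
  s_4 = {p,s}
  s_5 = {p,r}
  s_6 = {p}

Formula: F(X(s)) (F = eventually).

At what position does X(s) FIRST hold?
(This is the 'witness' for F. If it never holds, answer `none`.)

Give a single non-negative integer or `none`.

s_0={p,q}: X(s)=True s=False
s_1={p,q,s}: X(s)=False s=True
s_2={r}: X(s)=False s=False
s_3={p,r}: X(s)=True s=False
s_4={p,s}: X(s)=False s=True
s_5={p,r}: X(s)=False s=False
s_6={p}: X(s)=False s=False
F(X(s)) holds; first witness at position 0.

Answer: 0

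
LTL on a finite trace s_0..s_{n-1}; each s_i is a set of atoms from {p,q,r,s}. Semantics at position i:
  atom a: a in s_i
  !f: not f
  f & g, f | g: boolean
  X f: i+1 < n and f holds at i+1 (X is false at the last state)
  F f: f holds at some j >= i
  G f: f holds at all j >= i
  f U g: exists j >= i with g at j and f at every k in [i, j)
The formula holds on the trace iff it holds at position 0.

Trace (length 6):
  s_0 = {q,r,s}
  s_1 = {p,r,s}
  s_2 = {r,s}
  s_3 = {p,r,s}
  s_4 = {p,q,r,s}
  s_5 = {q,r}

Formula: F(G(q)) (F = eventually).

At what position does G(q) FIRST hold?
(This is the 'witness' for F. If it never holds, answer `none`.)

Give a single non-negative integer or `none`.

Answer: 4

Derivation:
s_0={q,r,s}: G(q)=False q=True
s_1={p,r,s}: G(q)=False q=False
s_2={r,s}: G(q)=False q=False
s_3={p,r,s}: G(q)=False q=False
s_4={p,q,r,s}: G(q)=True q=True
s_5={q,r}: G(q)=True q=True
F(G(q)) holds; first witness at position 4.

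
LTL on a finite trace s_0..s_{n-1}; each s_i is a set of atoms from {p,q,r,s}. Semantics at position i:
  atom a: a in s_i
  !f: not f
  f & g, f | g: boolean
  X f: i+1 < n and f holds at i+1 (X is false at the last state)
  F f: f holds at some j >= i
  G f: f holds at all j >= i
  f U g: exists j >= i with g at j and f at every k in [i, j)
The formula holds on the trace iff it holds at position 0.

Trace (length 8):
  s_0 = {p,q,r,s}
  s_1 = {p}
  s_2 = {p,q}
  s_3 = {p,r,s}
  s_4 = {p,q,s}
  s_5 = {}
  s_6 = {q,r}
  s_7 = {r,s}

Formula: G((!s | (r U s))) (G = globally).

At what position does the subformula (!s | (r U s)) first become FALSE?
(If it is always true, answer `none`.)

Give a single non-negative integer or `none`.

s_0={p,q,r,s}: (!s | (r U s))=True !s=False s=True (r U s)=True r=True
s_1={p}: (!s | (r U s))=True !s=True s=False (r U s)=False r=False
s_2={p,q}: (!s | (r U s))=True !s=True s=False (r U s)=False r=False
s_3={p,r,s}: (!s | (r U s))=True !s=False s=True (r U s)=True r=True
s_4={p,q,s}: (!s | (r U s))=True !s=False s=True (r U s)=True r=False
s_5={}: (!s | (r U s))=True !s=True s=False (r U s)=False r=False
s_6={q,r}: (!s | (r U s))=True !s=True s=False (r U s)=True r=True
s_7={r,s}: (!s | (r U s))=True !s=False s=True (r U s)=True r=True
G((!s | (r U s))) holds globally = True
No violation — formula holds at every position.

Answer: none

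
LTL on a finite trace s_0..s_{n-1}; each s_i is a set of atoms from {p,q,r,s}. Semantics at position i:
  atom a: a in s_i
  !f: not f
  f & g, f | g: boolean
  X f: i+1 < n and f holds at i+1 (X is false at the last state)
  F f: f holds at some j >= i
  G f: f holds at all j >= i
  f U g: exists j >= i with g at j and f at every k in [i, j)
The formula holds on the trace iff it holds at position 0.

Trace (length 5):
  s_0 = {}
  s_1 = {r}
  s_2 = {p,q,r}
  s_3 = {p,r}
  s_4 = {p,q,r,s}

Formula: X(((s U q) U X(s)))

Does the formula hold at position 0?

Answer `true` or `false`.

s_0={}: X(((s U q) U X(s)))=False ((s U q) U X(s))=False (s U q)=False s=False q=False X(s)=False
s_1={r}: X(((s U q) U X(s)))=True ((s U q) U X(s))=False (s U q)=False s=False q=False X(s)=False
s_2={p,q,r}: X(((s U q) U X(s)))=True ((s U q) U X(s))=True (s U q)=True s=False q=True X(s)=False
s_3={p,r}: X(((s U q) U X(s)))=False ((s U q) U X(s))=True (s U q)=False s=False q=False X(s)=True
s_4={p,q,r,s}: X(((s U q) U X(s)))=False ((s U q) U X(s))=False (s U q)=True s=True q=True X(s)=False

Answer: false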